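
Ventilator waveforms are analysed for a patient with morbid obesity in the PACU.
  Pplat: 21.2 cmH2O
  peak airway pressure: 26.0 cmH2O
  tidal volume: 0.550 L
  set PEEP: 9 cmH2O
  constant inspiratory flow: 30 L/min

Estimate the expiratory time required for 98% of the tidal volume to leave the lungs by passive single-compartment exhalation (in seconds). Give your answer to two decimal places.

1.69

Flow: 30 L/min ÷ 60 = 0.5 L/s.
R = (PIP − Pplat)/V̇ = (26.0 − 21.2) / 0.5 = 4.8/0.5 = 9.6 cmH2O·s/L.
C = Vt/(Pplat − PEEP) = 550.0 / (21.2 − 9) = 550.0/12.2 = 45.082 mL/cmH2O.
τ = R × C = 9.6 × 0.04508 L/cmH2O = 0.4328 s.
t = −τ·ln(1 − 0.98) = −0.4328·ln(0.02) = 1.693 s.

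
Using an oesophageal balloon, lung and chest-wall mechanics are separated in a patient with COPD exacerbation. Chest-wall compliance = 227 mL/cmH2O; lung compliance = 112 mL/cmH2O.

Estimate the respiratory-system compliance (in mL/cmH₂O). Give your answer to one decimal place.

Lung and chest wall are elastances in series: 1/Crs = 1/CL + 1/Ccw.
1/Crs = 1/112 + 1/227 = 0.01333.
Crs = 75.019 mL/cmH2O.

75.0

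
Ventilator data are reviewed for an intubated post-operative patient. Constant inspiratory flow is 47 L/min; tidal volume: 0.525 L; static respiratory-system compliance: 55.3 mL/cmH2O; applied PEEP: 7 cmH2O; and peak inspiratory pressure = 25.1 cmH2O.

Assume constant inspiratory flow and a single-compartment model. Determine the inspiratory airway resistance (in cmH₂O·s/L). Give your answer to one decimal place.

11.0

Flow: 47 L/min ÷ 60 = 0.7833 L/s.
Equation of motion (constant flow): PIP = Vt/C + R·V̇ + PEEP.
R·V̇ = PIP − Vt/C − PEEP = 25.1 − 525/55.3 − 7 = 25.1 − 9.494 − 7 = 8.606 cmH2O.
R = 8.606 / 0.7833 = 10.987 cmH2O·s/L.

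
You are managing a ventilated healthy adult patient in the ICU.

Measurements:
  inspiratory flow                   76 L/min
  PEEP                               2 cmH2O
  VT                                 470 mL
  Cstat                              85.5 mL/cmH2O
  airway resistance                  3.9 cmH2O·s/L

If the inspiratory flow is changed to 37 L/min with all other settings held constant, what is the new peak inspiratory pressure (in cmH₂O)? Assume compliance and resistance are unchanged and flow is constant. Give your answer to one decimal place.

Flow: 76 L/min ÷ 60 = 1.2667 L/s.
New flow: 37 L/min ÷ 60 = 0.6167 L/s.
PIP = Vt/C + R·V̇ + PEEP (constant-flow equation of motion).
Only the resistive term changes: ΔPIP = R × ΔV̇ = 3.9 × (0.6167 − 1.2667) = 3.9 × -0.65 = -2.535 cmH2O.
Original PIP = 470/85.5 + 3.9×1.2667 + 2 = 12.437 cmH2O; new PIP = 12.437 + (-2.535) = 9.902 cmH2O.

9.9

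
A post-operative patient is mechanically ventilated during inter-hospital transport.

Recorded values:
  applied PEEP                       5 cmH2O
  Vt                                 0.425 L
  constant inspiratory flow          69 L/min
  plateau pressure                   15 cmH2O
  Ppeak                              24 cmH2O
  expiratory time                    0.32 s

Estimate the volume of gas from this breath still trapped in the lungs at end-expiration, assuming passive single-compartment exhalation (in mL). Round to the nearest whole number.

162

Flow: 69 L/min ÷ 60 = 1.15 L/s.
R = (PIP − Pplat)/V̇ = (24 − 15) / 1.15 = 9.0/1.15 = 7.826 cmH2O·s/L.
C = Vt/(Pplat − PEEP) = 425.0 / (15 − 5) = 425.0/10.0 = 42.5 mL/cmH2O.
τ = R × C = 7.826 × 0.0425 L/cmH2O = 0.3326 s.
Fraction remaining = e^(−Te/τ) = e^(−0.32/0.3326) = 0.3821.
Trapped volume = 425.0 × 0.3821 = 162.39 mL.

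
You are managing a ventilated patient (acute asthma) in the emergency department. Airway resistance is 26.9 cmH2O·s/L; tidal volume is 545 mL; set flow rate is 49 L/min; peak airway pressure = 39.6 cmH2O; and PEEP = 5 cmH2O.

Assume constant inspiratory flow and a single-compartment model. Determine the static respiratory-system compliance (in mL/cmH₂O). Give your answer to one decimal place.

43.1

Flow: 49 L/min ÷ 60 = 0.8167 L/s.
Equation of motion (constant flow): PIP = Vt/C + R·V̇ + PEEP.
Vt/C = PIP − R·V̇ − PEEP = 39.6 − 26.9×0.8167 − 5 = 39.6 − 21.969 − 5 = 12.631 cmH2O.
C = Vt / 12.631 = 545 / 12.631 = 43.148 mL/cmH2O.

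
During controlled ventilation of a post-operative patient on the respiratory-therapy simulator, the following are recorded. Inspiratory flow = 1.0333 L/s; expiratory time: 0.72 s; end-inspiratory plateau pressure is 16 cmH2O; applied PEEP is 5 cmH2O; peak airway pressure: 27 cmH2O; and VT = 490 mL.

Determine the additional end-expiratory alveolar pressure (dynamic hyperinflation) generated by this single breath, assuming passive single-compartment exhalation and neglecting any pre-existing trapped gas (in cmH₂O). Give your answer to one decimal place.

R = (PIP − Pplat)/V̇ = (27 − 16) / 1.0333 = 11.0/1.0333 = 10.646 cmH2O·s/L.
C = Vt/(Pplat − PEEP) = 490.0 / (16 − 5) = 490.0/11.0 = 44.545 mL/cmH2O.
τ = R × C = 10.646 × 0.04455 L/cmH2O = 0.4743 s.
Fraction remaining = e^(−Te/τ) = e^(−0.72/0.4743) = 0.2191; trapped volume = 490.0 × 0.2191 = 107.36 mL.
Additional alveolar pressure from trapping ≈ V_trapped / C = 107.36 / 44.545 = 2.41 cmH2O.

2.4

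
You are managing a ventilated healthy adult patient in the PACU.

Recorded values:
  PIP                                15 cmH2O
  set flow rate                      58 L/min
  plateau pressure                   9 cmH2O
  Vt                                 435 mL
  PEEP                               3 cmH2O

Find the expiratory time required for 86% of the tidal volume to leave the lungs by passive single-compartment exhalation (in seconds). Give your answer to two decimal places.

Flow: 58 L/min ÷ 60 = 0.9667 L/s.
R = (PIP − Pplat)/V̇ = (15 − 9) / 0.9667 = 6.0/0.9667 = 6.207 cmH2O·s/L.
C = Vt/(Pplat − PEEP) = 435.0 / (9 − 3) = 435.0/6.0 = 72.5 mL/cmH2O.
τ = R × C = 6.207 × 0.0725 L/cmH2O = 0.45 s.
t = −τ·ln(1 − 0.86) = −0.45·ln(0.14) = 0.8848 s.

0.88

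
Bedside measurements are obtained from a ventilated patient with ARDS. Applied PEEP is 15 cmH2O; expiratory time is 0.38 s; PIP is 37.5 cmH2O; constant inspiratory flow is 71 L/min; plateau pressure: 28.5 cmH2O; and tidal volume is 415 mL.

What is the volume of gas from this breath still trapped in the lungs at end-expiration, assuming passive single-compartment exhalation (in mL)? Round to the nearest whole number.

Flow: 71 L/min ÷ 60 = 1.1833 L/s.
R = (PIP − Pplat)/V̇ = (37.5 − 28.5) / 1.1833 = 9.0/1.1833 = 7.606 cmH2O·s/L.
C = Vt/(Pplat − PEEP) = 415.0 / (28.5 − 15) = 415.0/13.5 = 30.741 mL/cmH2O.
τ = R × C = 7.606 × 0.03074 L/cmH2O = 0.2338 s.
Fraction remaining = e^(−Te/τ) = e^(−0.38/0.2338) = 0.1968.
Trapped volume = 415.0 × 0.1968 = 81.672 mL.

82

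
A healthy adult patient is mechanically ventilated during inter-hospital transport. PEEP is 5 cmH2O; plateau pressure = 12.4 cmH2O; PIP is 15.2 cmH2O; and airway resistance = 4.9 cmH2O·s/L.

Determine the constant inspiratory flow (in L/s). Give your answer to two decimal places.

flow = (PIP − Pplat) / Raw = 2.8 / 4.9 = 0.5714 L/s.

0.57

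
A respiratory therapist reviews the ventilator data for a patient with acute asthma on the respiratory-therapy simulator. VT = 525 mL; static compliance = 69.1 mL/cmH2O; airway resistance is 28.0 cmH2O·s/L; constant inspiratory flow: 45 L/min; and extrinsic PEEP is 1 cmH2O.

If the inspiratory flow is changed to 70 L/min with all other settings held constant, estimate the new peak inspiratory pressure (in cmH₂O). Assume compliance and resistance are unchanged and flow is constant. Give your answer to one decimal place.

Flow: 45 L/min ÷ 60 = 0.75 L/s.
New flow: 70 L/min ÷ 60 = 1.1667 L/s.
PIP = Vt/C + R·V̇ + PEEP (constant-flow equation of motion).
Only the resistive term changes: ΔPIP = R × ΔV̇ = 28.0 × (1.1667 − 0.75) = 28.0 × 0.4167 = 11.668 cmH2O.
Original PIP = 525/69.1 + 28.0×0.75 + 1 = 29.598 cmH2O; new PIP = 29.598 + (11.668) = 41.266 cmH2O.

41.3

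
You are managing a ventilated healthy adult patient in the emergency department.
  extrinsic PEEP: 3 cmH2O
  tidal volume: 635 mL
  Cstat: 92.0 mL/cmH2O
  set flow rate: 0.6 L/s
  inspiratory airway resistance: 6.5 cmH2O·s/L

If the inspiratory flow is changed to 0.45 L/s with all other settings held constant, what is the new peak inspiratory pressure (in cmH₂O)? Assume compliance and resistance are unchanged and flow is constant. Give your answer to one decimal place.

12.8

PIP = Vt/C + R·V̇ + PEEP (constant-flow equation of motion).
Only the resistive term changes: ΔPIP = R × ΔV̇ = 6.5 × (0.45 − 0.6) = 6.5 × -0.15 = -0.975 cmH2O.
Original PIP = 635/92.0 + 6.5×0.6 + 3 = 13.802 cmH2O; new PIP = 13.802 + (-0.975) = 12.827 cmH2O.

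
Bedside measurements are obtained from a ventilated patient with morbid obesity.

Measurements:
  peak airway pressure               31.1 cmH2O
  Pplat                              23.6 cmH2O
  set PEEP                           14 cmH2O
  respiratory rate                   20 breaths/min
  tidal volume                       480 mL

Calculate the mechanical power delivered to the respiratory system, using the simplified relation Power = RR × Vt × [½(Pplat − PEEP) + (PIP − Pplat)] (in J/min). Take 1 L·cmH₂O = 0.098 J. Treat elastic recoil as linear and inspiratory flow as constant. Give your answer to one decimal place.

Per-breath work = Vt × [½(Pplat−PEEP) + (PIP−Pplat)] = 0.480 × [0.5×9.6 + 7.5] = 0.480 × 12.3 = 5.904 L·cmH2O.
Power = 20 × 5.904 = 118.08 L·cmH2O/min.
× 0.098 J/(L·cmH2O) → 11.572 J/min.

11.6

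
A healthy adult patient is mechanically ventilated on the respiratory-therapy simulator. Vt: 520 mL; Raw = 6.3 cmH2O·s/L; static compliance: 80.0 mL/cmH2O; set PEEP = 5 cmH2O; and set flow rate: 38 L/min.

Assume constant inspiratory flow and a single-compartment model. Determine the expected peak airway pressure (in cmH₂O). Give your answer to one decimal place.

Flow: 38 L/min ÷ 60 = 0.6333 L/s.
Equation of motion (constant flow): PIP = Vt/C + R·V̇ + PEEP.
PIP = 520/80.0 + 6.3×0.6333 + 5 = 6.5 + 3.99 + 5 = 15.49 cmH2O.

15.5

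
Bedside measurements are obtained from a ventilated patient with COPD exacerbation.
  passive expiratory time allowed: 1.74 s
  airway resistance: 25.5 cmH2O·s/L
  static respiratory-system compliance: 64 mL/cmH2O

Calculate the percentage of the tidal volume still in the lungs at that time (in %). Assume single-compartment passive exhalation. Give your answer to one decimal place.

τ = R × C = 25.5 × 64 mL/cmH2O = 25.5 × 0.064 L/cmH2O = 1.632 s.
Passive exhalation: V(t)/V₀ = e^(−t/τ) = e^(−1.74/1.632) = 0.3443.
Fraction remaining = 0.3443 → 34.43%.

34.4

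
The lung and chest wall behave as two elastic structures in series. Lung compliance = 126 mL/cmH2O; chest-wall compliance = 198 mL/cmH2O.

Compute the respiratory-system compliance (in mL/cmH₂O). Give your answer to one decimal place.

Lung and chest wall are elastances in series: 1/Crs = 1/CL + 1/Ccw.
1/Crs = 1/126 + 1/198 = 0.01299.
Crs = 76.982 mL/cmH2O.

77.0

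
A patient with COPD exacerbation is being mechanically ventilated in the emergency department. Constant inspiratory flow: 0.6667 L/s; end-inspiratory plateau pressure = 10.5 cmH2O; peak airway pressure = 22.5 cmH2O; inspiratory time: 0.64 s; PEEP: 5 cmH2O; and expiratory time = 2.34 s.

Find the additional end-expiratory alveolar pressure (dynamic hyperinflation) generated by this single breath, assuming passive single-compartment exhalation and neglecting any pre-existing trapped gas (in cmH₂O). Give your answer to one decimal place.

1.0

Vt = flow × Ti = 0.6667 L/s × 0.64 s × 1000 mL/L = 426.69 mL.
R = (PIP − Pplat)/V̇ = (22.5 − 10.5) / 0.6667 = 12.0/0.6667 = 17.999 cmH2O·s/L.
C = Vt/(Pplat − PEEP) = 426.69 / (10.5 − 5) = 426.69/5.5 = 77.58 mL/cmH2O.
τ = R × C = 17.999 × 0.07758 L/cmH2O = 1.396 s.
Fraction remaining = e^(−Te/τ) = e^(−2.34/1.396) = 0.1871; trapped volume = 426.69 × 0.1871 = 79.834 mL.
Additional alveolar pressure from trapping ≈ V_trapped / C = 79.834 / 77.58 = 1.029 cmH2O.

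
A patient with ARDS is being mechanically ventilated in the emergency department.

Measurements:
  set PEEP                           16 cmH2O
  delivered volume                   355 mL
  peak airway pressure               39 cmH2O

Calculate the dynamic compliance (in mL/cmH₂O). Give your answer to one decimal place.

15.4

Dynamic compliance = Vt / (PIP − PEEP) = 355 / (39 − 16) = 355 / 23.0 = 15.435 mL/cmH2O.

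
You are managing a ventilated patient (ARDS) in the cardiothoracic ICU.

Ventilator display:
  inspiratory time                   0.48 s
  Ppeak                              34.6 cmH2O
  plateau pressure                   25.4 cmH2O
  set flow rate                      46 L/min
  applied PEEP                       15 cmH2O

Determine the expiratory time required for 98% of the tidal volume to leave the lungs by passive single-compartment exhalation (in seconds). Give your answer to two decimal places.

Flow: 46 L/min ÷ 60 = 0.7667 L/s.
Vt = flow × Ti = 0.7667 L/s × 0.48 s × 1000 mL/L = 368.02 mL.
R = (PIP − Pplat)/V̇ = (34.6 − 25.4) / 0.7667 = 9.2/0.7667 = 11.999 cmH2O·s/L.
C = Vt/(Pplat − PEEP) = 368.02 / (25.4 − 15) = 368.02/10.4 = 35.387 mL/cmH2O.
τ = R × C = 11.999 × 0.03539 L/cmH2O = 0.4246 s.
t = −τ·ln(1 − 0.98) = −0.4246·ln(0.02) = 1.661 s.

1.66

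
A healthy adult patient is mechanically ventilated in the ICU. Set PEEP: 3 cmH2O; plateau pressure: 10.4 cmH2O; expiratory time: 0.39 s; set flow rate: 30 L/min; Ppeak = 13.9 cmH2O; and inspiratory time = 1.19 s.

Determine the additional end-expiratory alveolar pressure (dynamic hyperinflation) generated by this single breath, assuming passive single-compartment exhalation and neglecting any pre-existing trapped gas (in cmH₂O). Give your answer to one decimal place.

Flow: 30 L/min ÷ 60 = 0.5 L/s.
Vt = flow × Ti = 0.5 L/s × 1.19 s × 1000 mL/L = 595.0 mL.
R = (PIP − Pplat)/V̇ = (13.9 − 10.4) / 0.5 = 3.5/0.5 = 7.0 cmH2O·s/L.
C = Vt/(Pplat − PEEP) = 595.0 / (10.4 − 3) = 595.0/7.4 = 80.405 mL/cmH2O.
τ = R × C = 7.0 × 0.08041 L/cmH2O = 0.5629 s.
Fraction remaining = e^(−Te/τ) = e^(−0.39/0.5629) = 0.5002; trapped volume = 595.0 × 0.5002 = 297.62 mL.
Additional alveolar pressure from trapping ≈ V_trapped / C = 297.62 / 80.405 = 3.702 cmH2O.

3.7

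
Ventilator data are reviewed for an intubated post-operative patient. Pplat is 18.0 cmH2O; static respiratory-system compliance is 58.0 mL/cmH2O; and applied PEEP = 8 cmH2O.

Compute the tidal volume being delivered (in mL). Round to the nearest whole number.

Vt = Cstat × (Pplat − PEEP) = 58.0 × (18.0 − 8) = 58.0 × 10.0 = 580.0 mL.

580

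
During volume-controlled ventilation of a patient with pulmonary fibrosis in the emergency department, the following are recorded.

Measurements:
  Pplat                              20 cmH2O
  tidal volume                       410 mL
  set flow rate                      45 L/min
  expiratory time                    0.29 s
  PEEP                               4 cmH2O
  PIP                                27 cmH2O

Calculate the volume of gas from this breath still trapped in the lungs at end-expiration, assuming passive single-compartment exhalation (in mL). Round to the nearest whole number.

122

Flow: 45 L/min ÷ 60 = 0.75 L/s.
R = (PIP − Pplat)/V̇ = (27 − 20) / 0.75 = 7.0/0.75 = 9.333 cmH2O·s/L.
C = Vt/(Pplat − PEEP) = 410.0 / (20 − 4) = 410.0/16.0 = 25.625 mL/cmH2O.
τ = R × C = 9.333 × 0.02563 L/cmH2O = 0.2392 s.
Fraction remaining = e^(−Te/τ) = e^(−0.29/0.2392) = 0.2975.
Trapped volume = 410.0 × 0.2975 = 121.98 mL.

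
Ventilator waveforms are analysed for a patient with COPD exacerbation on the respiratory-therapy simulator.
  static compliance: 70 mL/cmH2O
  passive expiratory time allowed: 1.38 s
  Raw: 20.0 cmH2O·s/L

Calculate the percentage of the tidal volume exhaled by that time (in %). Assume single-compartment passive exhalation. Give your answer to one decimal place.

62.7

τ = R × C = 20.0 × 70 mL/cmH2O = 20.0 × 0.070 L/cmH2O = 1.4 s.
Passive exhalation: V(t)/V₀ = e^(−t/τ) = e^(−1.38/1.4) = 0.3732.
Fraction exhaled = 1 − 0.3732 = 0.6268 → 62.68%.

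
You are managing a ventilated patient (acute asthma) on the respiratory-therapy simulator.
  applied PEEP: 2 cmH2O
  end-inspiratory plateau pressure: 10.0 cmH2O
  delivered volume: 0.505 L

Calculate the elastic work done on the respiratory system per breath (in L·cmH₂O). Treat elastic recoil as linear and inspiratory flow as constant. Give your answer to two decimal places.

2.02

Elastic work ≈ ½ × (Pplat − PEEP) × Vt = 0.5 × (10.0 − 2) × 0.505 L = 0.5 × 8.0 × 0.505 = 2.02 L·cmH2O.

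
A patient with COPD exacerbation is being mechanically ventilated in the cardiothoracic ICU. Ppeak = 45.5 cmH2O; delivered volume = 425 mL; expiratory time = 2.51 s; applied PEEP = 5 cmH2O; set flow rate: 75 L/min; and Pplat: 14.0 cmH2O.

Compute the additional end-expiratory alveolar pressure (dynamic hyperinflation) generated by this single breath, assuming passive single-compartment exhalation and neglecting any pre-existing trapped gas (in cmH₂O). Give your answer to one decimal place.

Flow: 75 L/min ÷ 60 = 1.25 L/s.
R = (PIP − Pplat)/V̇ = (45.5 − 14.0) / 1.25 = 31.5/1.25 = 25.2 cmH2O·s/L.
C = Vt/(Pplat − PEEP) = 425.0 / (14.0 − 5) = 425.0/9.0 = 47.222 mL/cmH2O.
τ = R × C = 25.2 × 0.04722 L/cmH2O = 1.19 s.
Fraction remaining = e^(−Te/τ) = e^(−2.51/1.19) = 0.1213; trapped volume = 425.0 × 0.1213 = 51.553 mL.
Additional alveolar pressure from trapping ≈ V_trapped / C = 51.553 / 47.222 = 1.092 cmH2O.

1.1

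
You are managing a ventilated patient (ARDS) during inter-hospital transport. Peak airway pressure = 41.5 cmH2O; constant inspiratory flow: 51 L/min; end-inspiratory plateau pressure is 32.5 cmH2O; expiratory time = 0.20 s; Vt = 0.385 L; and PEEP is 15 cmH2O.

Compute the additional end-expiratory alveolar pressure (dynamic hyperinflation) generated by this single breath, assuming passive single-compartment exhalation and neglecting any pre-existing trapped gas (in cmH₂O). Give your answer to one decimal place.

7.4

Flow: 51 L/min ÷ 60 = 0.85 L/s.
R = (PIP − Pplat)/V̇ = (41.5 − 32.5) / 0.85 = 9.0/0.85 = 10.588 cmH2O·s/L.
C = Vt/(Pplat − PEEP) = 385.0 / (32.5 − 15) = 385.0/17.5 = 22.0 mL/cmH2O.
τ = R × C = 10.588 × 0.022 L/cmH2O = 0.2329 s.
Fraction remaining = e^(−Te/τ) = e^(−0.20/0.2329) = 0.4237; trapped volume = 385.0 × 0.4237 = 163.12 mL.
Additional alveolar pressure from trapping ≈ V_trapped / C = 163.12 / 22.0 = 7.415 cmH2O.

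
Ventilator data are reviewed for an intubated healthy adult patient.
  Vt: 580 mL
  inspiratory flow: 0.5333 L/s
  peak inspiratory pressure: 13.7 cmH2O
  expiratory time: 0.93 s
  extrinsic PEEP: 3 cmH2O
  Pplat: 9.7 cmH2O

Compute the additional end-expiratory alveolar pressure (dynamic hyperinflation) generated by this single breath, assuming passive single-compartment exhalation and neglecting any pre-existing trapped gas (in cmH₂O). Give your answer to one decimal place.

1.6

R = (PIP − Pplat)/V̇ = (13.7 − 9.7) / 0.5333 = 4.0/0.5333 = 7.5 cmH2O·s/L.
C = Vt/(Pplat − PEEP) = 580.0 / (9.7 − 3) = 580.0/6.7 = 86.567 mL/cmH2O.
τ = R × C = 7.5 × 0.08657 L/cmH2O = 0.6493 s.
Fraction remaining = e^(−Te/τ) = e^(−0.93/0.6493) = 0.2388; trapped volume = 580.0 × 0.2388 = 138.5 mL.
Additional alveolar pressure from trapping ≈ V_trapped / C = 138.5 / 86.567 = 1.6 cmH2O.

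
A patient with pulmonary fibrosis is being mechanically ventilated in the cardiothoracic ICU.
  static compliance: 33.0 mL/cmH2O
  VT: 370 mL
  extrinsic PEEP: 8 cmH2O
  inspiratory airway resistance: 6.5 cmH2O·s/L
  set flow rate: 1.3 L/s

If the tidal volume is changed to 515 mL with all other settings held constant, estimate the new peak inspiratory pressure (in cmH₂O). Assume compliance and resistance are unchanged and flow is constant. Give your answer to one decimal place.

32.1

PIP = Vt/C + R·V̇ + PEEP (constant-flow equation of motion).
Only the elastic term changes: ΔPIP = ΔVt / C = (515 − 370) / 33.0 = 4.394 cmH2O.
Original PIP = 370/33.0 + 6.5×1.3 + 8 = 27.662 cmH2O; new PIP = 27.662 + (4.394) = 32.056 cmH2O.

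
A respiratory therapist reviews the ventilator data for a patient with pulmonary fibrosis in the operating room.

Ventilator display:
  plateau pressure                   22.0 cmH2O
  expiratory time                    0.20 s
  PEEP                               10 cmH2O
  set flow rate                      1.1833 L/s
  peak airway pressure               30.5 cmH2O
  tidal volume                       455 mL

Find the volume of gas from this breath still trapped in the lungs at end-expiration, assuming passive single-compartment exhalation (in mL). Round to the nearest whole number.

218

R = (PIP − Pplat)/V̇ = (30.5 − 22.0) / 1.1833 = 8.5/1.1833 = 7.183 cmH2O·s/L.
C = Vt/(Pplat − PEEP) = 455.0 / (22.0 − 10) = 455.0/12.0 = 37.917 mL/cmH2O.
τ = R × C = 7.183 × 0.03792 L/cmH2O = 0.2724 s.
Fraction remaining = e^(−Te/τ) = e^(−0.20/0.2724) = 0.4799.
Trapped volume = 455.0 × 0.4799 = 218.35 mL.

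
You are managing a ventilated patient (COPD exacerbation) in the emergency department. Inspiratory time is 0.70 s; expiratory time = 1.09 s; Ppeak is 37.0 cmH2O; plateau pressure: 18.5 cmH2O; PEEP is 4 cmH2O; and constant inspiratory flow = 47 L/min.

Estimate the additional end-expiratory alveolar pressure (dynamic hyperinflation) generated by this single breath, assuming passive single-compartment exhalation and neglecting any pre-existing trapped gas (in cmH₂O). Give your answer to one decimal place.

Flow: 47 L/min ÷ 60 = 0.7833 L/s.
Vt = flow × Ti = 0.7833 L/s × 0.70 s × 1000 mL/L = 548.31 mL.
R = (PIP − Pplat)/V̇ = (37.0 − 18.5) / 0.7833 = 18.5/0.7833 = 23.618 cmH2O·s/L.
C = Vt/(Pplat − PEEP) = 548.31 / (18.5 − 4) = 548.31/14.5 = 37.814 mL/cmH2O.
τ = R × C = 23.618 × 0.03781 L/cmH2O = 0.893 s.
Fraction remaining = e^(−Te/τ) = e^(−1.09/0.893) = 0.2951; trapped volume = 548.31 × 0.2951 = 161.81 mL.
Additional alveolar pressure from trapping ≈ V_trapped / C = 161.81 / 37.814 = 4.279 cmH2O.

4.3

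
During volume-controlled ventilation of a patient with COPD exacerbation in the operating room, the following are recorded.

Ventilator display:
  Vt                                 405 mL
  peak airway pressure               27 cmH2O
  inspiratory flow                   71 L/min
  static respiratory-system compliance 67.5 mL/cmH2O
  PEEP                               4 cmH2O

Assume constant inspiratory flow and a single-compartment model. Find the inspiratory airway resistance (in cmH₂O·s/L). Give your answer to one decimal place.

14.4

Flow: 71 L/min ÷ 60 = 1.1833 L/s.
Equation of motion (constant flow): PIP = Vt/C + R·V̇ + PEEP.
R·V̇ = PIP − Vt/C − PEEP = 27 − 405/67.5 − 4 = 27 − 6.0 − 4 = 17.0 cmH2O.
R = 17.0 / 1.1833 = 14.367 cmH2O·s/L.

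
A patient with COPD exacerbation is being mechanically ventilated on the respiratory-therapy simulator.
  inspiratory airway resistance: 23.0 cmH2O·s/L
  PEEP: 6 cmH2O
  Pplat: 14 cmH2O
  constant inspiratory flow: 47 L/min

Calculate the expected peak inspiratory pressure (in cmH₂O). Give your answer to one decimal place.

Flow: 47 L/min ÷ 60 = 0.7833 L/s.
PIP = Pplat + Raw × flow = 14 + 23.0 × 0.7833 = 14 + 18.016 = 32.016 cmH2O.

32.0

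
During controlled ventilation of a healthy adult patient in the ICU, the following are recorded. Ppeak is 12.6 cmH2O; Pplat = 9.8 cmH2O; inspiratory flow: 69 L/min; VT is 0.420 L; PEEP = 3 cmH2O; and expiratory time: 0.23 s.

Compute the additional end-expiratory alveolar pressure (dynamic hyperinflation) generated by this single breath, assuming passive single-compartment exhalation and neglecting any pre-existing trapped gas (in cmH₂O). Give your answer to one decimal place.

Flow: 69 L/min ÷ 60 = 1.15 L/s.
R = (PIP − Pplat)/V̇ = (12.6 − 9.8) / 1.15 = 2.8/1.15 = 2.435 cmH2O·s/L.
C = Vt/(Pplat − PEEP) = 420.0 / (9.8 − 3) = 420.0/6.8 = 61.765 mL/cmH2O.
τ = R × C = 2.435 × 0.06177 L/cmH2O = 0.1504 s.
Fraction remaining = e^(−Te/τ) = e^(−0.23/0.1504) = 0.2167; trapped volume = 420.0 × 0.2167 = 91.014 mL.
Additional alveolar pressure from trapping ≈ V_trapped / C = 91.014 / 61.765 = 1.474 cmH2O.

1.5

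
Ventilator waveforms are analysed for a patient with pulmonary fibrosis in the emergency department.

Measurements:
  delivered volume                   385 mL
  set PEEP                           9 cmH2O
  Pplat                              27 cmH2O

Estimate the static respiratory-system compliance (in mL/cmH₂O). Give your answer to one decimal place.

21.4

Cstat = Vt / (Pplat − PEEP) = 385 / (27 − 9) = 385 / 18.0 = 21.389 mL/cmH2O.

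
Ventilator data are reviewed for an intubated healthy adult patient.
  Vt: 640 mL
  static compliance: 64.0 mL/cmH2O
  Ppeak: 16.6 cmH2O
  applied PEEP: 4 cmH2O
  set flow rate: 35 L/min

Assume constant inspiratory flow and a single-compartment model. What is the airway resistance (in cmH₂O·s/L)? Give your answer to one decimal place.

Flow: 35 L/min ÷ 60 = 0.5833 L/s.
Equation of motion (constant flow): PIP = Vt/C + R·V̇ + PEEP.
R·V̇ = PIP − Vt/C − PEEP = 16.6 − 640/64.0 − 4 = 16.6 − 10.0 − 4 = 2.6 cmH2O.
R = 2.6 / 0.5833 = 4.457 cmH2O·s/L.

4.5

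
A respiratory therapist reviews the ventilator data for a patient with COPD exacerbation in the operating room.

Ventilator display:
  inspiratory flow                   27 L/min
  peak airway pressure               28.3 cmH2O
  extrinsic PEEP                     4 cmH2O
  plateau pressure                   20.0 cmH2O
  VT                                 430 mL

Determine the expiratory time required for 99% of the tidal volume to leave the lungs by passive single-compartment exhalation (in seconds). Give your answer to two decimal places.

Flow: 27 L/min ÷ 60 = 0.45 L/s.
R = (PIP − Pplat)/V̇ = (28.3 − 20.0) / 0.45 = 8.3/0.45 = 18.444 cmH2O·s/L.
C = Vt/(Pplat − PEEP) = 430.0 / (20.0 − 4) = 430.0/16.0 = 26.875 mL/cmH2O.
τ = R × C = 18.444 × 0.02688 L/cmH2O = 0.4958 s.
t = −τ·ln(1 − 0.99) = −0.4958·ln(0.01) = 2.283 s.

2.28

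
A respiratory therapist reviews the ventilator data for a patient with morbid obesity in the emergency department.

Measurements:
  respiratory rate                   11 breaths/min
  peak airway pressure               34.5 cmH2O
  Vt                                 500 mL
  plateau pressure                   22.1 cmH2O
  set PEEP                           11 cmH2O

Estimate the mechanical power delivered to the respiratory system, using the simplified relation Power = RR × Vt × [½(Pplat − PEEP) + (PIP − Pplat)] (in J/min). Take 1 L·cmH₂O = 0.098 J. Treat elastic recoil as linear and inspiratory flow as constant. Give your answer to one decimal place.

9.7

Per-breath work = Vt × [½(Pplat−PEEP) + (PIP−Pplat)] = 0.500 × [0.5×11.1 + 12.4] = 0.500 × 17.95 = 8.975 L·cmH2O.
Power = 11 × 8.975 = 98.725 L·cmH2O/min.
× 0.098 J/(L·cmH2O) → 9.675 J/min.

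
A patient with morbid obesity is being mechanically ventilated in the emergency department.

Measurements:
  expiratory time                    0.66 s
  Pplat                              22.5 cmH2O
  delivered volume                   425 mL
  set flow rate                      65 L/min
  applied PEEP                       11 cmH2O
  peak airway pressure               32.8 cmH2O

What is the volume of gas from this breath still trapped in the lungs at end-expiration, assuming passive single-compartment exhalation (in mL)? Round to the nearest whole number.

65

Flow: 65 L/min ÷ 60 = 1.0833 L/s.
R = (PIP − Pplat)/V̇ = (32.8 − 22.5) / 1.0833 = 10.3/1.0833 = 9.508 cmH2O·s/L.
C = Vt/(Pplat − PEEP) = 425.0 / (22.5 − 11) = 425.0/11.5 = 36.957 mL/cmH2O.
τ = R × C = 9.508 × 0.03696 L/cmH2O = 0.3514 s.
Fraction remaining = e^(−Te/τ) = e^(−0.66/0.3514) = 0.1529.
Trapped volume = 425.0 × 0.1529 = 64.983 mL.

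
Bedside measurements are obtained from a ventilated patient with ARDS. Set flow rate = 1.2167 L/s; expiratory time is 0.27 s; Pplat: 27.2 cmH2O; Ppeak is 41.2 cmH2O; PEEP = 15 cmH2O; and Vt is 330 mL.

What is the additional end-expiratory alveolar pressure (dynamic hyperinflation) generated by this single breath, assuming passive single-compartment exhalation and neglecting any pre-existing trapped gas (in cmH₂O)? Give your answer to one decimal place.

5.1

R = (PIP − Pplat)/V̇ = (41.2 − 27.2) / 1.2167 = 14.0/1.2167 = 11.507 cmH2O·s/L.
C = Vt/(Pplat − PEEP) = 330.0 / (27.2 − 15) = 330.0/12.2 = 27.049 mL/cmH2O.
τ = R × C = 11.507 × 0.02705 L/cmH2O = 0.3113 s.
Fraction remaining = e^(−Te/τ) = e^(−0.27/0.3113) = 0.4201; trapped volume = 330.0 × 0.4201 = 138.63 mL.
Additional alveolar pressure from trapping ≈ V_trapped / C = 138.63 / 27.049 = 5.125 cmH2O.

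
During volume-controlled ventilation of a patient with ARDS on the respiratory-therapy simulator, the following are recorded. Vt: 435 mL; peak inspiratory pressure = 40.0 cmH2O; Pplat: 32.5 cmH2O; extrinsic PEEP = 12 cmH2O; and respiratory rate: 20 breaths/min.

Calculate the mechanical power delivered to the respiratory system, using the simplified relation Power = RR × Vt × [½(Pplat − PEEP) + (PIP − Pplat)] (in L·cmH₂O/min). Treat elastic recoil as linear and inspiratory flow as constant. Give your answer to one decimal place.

154.4

Per-breath work = Vt × [½(Pplat−PEEP) + (PIP−Pplat)] = 0.435 × [0.5×20.5 + 7.5] = 0.435 × 17.75 = 7.721 L·cmH2O.
Power = 20 × 7.721 = 154.42 L·cmH2O/min.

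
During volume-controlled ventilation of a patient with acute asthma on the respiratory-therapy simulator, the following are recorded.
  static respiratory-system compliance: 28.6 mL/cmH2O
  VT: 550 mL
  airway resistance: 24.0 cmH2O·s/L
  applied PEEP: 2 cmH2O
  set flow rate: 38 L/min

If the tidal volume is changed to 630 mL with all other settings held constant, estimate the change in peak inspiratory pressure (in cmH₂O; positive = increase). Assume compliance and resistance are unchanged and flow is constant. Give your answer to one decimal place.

2.8

PIP = Vt/C + R·V̇ + PEEP (constant-flow equation of motion).
Only the elastic term changes: ΔPIP = ΔVt / C = (630 − 550) / 28.6 = 2.797 cmH2O.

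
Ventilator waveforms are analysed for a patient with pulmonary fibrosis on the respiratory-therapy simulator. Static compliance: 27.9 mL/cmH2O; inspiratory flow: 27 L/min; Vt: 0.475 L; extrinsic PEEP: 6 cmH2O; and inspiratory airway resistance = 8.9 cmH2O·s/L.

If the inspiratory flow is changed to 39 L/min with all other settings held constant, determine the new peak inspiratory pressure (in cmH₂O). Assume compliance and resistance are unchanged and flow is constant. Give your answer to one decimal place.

Flow: 27 L/min ÷ 60 = 0.45 L/s.
New flow: 39 L/min ÷ 60 = 0.65 L/s.
PIP = Vt/C + R·V̇ + PEEP (constant-flow equation of motion).
Only the resistive term changes: ΔPIP = R × ΔV̇ = 8.9 × (0.65 − 0.45) = 8.9 × 0.2 = 1.78 cmH2O.
Original PIP = 475/27.9 + 8.9×0.45 + 6 = 27.03 cmH2O; new PIP = 27.03 + (1.78) = 28.81 cmH2O.

28.8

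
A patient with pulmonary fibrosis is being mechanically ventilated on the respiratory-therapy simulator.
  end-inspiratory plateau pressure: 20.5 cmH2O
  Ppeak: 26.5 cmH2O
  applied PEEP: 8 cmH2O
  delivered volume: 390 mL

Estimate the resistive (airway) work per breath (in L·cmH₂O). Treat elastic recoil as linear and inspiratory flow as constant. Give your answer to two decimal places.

With constant inspiratory flow the resistive pressure is constant at PIP − Pplat = 26.5 − 20.5 = 6.0 cmH2O, so resistive work = 6.0 × 0.390 = 2.34 L·cmH2O.

2.34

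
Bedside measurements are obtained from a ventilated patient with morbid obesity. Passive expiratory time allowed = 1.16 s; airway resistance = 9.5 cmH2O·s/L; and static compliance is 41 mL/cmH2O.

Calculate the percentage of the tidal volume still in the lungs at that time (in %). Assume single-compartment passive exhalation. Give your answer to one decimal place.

5.1

τ = R × C = 9.5 × 41 mL/cmH2O = 9.5 × 0.041 L/cmH2O = 0.3895 s.
Passive exhalation: V(t)/V₀ = e^(−t/τ) = e^(−1.16/0.3895) = 0.05089.
Fraction remaining = 0.05089 → 5.089%.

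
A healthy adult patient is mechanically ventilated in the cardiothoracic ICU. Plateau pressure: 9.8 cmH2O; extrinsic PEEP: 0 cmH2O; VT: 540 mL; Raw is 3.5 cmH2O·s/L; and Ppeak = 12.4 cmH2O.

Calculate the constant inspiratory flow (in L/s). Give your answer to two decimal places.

flow = (PIP − Pplat) / Raw = 2.6 / 3.5 = 0.7429 L/s.

0.74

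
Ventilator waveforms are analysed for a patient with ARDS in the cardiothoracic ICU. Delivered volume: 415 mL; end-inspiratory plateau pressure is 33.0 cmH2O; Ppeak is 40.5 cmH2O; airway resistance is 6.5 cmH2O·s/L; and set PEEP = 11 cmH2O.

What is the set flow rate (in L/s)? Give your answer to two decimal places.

1.15

flow = (PIP − Pplat) / Raw = 7.5 / 6.5 = 1.154 L/s.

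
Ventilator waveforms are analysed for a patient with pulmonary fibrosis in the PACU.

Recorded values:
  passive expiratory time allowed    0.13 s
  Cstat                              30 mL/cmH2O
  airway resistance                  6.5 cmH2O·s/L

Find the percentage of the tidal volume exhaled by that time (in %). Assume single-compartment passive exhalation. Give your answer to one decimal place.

τ = R × C = 6.5 × 30 mL/cmH2O = 6.5 × 0.030 L/cmH2O = 0.195 s.
Passive exhalation: V(t)/V₀ = e^(−t/τ) = e^(−0.13/0.195) = 0.5134.
Fraction exhaled = 1 − 0.5134 = 0.4866 → 48.66%.

48.7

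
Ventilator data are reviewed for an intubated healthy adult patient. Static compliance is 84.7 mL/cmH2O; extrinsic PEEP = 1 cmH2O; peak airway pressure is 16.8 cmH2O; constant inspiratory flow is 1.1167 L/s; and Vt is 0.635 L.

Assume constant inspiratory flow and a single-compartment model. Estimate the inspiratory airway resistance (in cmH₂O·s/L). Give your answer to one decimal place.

7.4

Equation of motion (constant flow): PIP = Vt/C + R·V̇ + PEEP.
R·V̇ = PIP − Vt/C − PEEP = 16.8 − 635/84.7 − 1 = 16.8 − 7.497 − 1 = 8.303 cmH2O.
R = 8.303 / 1.1167 = 7.435 cmH2O·s/L.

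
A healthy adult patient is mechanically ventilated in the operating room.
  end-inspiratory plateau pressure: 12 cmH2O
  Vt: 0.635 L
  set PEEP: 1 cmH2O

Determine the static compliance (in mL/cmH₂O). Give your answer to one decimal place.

Cstat = Vt / (Pplat − PEEP) = 635 / (12 − 1) = 635 / 11.0 = 57.727 mL/cmH2O.

57.7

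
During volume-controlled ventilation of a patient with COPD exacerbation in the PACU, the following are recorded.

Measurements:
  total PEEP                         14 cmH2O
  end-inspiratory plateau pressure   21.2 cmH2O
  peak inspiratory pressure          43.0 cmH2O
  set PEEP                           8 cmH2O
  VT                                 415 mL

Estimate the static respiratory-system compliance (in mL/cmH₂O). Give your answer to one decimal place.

57.6

End-expiratory occlusion gives total PEEP = 14 cmH2O (intrinsic PEEP = 14 − 8 = 6). Use total PEEP for the elastic gradient.
Cstat = Vt / (Pplat − PEEPtotal) = 415 / (21.2 − 14) = 415 / 7.2 = 57.639 mL/cmH2O.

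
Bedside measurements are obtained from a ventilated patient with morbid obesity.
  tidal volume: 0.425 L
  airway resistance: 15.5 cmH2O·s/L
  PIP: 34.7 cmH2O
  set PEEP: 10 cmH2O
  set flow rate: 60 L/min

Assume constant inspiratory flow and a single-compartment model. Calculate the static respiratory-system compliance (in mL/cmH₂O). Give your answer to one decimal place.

46.2

Flow: 60 L/min ÷ 60 = 1 L/s.
Equation of motion (constant flow): PIP = Vt/C + R·V̇ + PEEP.
Vt/C = PIP − R·V̇ − PEEP = 34.7 − 15.5×1 − 10 = 34.7 − 15.5 − 10 = 9.2 cmH2O.
C = Vt / 9.2 = 425 / 9.2 = 46.196 mL/cmH2O.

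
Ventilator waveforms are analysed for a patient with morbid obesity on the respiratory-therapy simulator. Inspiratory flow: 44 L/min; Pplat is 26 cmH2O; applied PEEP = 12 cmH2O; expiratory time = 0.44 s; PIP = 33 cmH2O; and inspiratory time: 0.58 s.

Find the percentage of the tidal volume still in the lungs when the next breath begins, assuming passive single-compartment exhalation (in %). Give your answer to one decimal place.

Flow: 44 L/min ÷ 60 = 0.7333 L/s.
Vt = flow × Ti = 0.7333 L/s × 0.58 s × 1000 mL/L = 425.31 mL.
R = (PIP − Pplat)/V̇ = (33 − 26) / 0.7333 = 7.0/0.7333 = 9.546 cmH2O·s/L.
C = Vt/(Pplat − PEEP) = 425.31 / (26 − 12) = 425.31/14.0 = 30.379 mL/cmH2O.
τ = R × C = 9.546 × 0.03038 L/cmH2O = 0.29 s.
Fraction remaining at end-expiration = e^(−Te/τ) = e^(−0.44/0.29) = 0.2193 → 21.93%.

21.9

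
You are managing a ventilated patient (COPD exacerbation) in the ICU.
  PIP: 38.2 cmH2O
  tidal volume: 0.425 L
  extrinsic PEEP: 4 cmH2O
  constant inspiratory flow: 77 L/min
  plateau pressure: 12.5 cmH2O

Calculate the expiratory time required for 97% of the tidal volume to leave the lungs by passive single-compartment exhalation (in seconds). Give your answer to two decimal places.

3.51

Flow: 77 L/min ÷ 60 = 1.2833 L/s.
R = (PIP − Pplat)/V̇ = (38.2 − 12.5) / 1.2833 = 25.7/1.2833 = 20.026 cmH2O·s/L.
C = Vt/(Pplat − PEEP) = 425.0 / (12.5 − 4) = 425.0/8.5 = 50.0 mL/cmH2O.
τ = R × C = 20.026 × 0.05 L/cmH2O = 1.001 s.
t = −τ·ln(1 − 0.97) = −1.001·ln(0.03) = 3.51 s.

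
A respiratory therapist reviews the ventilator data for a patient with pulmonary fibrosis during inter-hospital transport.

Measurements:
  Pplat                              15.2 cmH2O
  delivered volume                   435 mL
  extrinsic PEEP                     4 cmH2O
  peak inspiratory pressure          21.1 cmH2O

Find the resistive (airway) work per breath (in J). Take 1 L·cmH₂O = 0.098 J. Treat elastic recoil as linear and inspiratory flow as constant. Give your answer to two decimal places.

With constant inspiratory flow the resistive pressure is constant at PIP − Pplat = 21.1 − 15.2 = 5.9 cmH2O, so resistive work = 5.9 × 0.435 = 2.567 L·cmH2O.
× 0.098 J/(L·cmH2O) → 0.2516 J.

0.25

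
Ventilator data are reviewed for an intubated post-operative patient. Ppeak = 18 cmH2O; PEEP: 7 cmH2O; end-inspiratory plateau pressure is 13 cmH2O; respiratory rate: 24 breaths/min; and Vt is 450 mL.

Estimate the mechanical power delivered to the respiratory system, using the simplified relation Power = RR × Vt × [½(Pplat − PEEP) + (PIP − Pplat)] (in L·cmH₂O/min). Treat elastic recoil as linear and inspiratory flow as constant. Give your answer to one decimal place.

Per-breath work = Vt × [½(Pplat−PEEP) + (PIP−Pplat)] = 0.450 × [0.5×6.0 + 5.0] = 0.450 × 8.0 = 3.6 L·cmH2O.
Power = 24 × 3.6 = 86.4 L·cmH2O/min.

86.4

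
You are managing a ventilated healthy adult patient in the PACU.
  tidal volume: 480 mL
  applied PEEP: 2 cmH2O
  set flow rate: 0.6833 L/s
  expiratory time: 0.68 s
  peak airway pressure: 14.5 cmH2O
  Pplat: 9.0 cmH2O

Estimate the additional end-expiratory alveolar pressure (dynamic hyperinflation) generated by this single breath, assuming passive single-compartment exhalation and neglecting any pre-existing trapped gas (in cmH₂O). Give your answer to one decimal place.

R = (PIP − Pplat)/V̇ = (14.5 − 9.0) / 0.6833 = 5.5/0.6833 = 8.049 cmH2O·s/L.
C = Vt/(Pplat − PEEP) = 480.0 / (9.0 − 2) = 480.0/7.0 = 68.571 mL/cmH2O.
τ = R × C = 8.049 × 0.06857 L/cmH2O = 0.5519 s.
Fraction remaining = e^(−Te/τ) = e^(−0.68/0.5519) = 0.2917; trapped volume = 480.0 × 0.2917 = 140.02 mL.
Additional alveolar pressure from trapping ≈ V_trapped / C = 140.02 / 68.571 = 2.042 cmH2O.

2.0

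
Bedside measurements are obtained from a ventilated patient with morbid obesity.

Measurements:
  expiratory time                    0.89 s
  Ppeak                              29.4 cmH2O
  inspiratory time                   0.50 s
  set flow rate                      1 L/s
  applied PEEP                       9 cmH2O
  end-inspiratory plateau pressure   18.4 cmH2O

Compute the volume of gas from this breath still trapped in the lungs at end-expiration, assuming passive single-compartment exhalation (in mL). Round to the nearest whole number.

109

Vt = flow × Ti = 1 L/s × 0.50 s × 1000 mL/L = 500.0 mL.
R = (PIP − Pplat)/V̇ = (29.4 − 18.4) / 1 = 11.0/1 = 11.0 cmH2O·s/L.
C = Vt/(Pplat − PEEP) = 500.0 / (18.4 − 9) = 500.0/9.4 = 53.191 mL/cmH2O.
τ = R × C = 11.0 × 0.05319 L/cmH2O = 0.5851 s.
Fraction remaining = e^(−Te/τ) = e^(−0.89/0.5851) = 0.2185.
Trapped volume = 500.0 × 0.2185 = 109.25 mL.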